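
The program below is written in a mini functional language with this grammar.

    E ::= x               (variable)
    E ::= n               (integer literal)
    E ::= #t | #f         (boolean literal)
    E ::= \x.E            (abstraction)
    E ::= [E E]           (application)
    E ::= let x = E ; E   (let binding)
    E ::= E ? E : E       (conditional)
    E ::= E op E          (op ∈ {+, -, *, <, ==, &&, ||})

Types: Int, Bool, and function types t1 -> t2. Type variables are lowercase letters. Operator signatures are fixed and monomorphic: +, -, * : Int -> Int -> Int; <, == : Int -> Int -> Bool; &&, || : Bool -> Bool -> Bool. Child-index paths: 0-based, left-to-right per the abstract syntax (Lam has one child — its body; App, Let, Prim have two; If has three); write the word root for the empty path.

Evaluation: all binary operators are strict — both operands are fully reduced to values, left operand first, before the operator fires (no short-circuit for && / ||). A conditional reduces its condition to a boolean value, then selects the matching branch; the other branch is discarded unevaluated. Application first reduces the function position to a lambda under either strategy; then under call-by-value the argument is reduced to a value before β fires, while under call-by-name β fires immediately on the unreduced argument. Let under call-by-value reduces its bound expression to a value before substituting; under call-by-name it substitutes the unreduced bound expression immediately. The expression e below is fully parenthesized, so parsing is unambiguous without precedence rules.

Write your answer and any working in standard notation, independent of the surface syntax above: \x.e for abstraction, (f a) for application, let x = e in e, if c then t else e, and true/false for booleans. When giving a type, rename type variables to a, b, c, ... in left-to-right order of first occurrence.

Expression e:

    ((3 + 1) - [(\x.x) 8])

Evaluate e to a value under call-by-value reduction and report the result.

Answer: -4

Working:
step 0: ((3 + 1) - ((\x.x) 8))
step 1: [delta@0] (4 - ((\x.x) 8))
step 2: [beta@1] (4 - 8)
step 3: [delta@root] -4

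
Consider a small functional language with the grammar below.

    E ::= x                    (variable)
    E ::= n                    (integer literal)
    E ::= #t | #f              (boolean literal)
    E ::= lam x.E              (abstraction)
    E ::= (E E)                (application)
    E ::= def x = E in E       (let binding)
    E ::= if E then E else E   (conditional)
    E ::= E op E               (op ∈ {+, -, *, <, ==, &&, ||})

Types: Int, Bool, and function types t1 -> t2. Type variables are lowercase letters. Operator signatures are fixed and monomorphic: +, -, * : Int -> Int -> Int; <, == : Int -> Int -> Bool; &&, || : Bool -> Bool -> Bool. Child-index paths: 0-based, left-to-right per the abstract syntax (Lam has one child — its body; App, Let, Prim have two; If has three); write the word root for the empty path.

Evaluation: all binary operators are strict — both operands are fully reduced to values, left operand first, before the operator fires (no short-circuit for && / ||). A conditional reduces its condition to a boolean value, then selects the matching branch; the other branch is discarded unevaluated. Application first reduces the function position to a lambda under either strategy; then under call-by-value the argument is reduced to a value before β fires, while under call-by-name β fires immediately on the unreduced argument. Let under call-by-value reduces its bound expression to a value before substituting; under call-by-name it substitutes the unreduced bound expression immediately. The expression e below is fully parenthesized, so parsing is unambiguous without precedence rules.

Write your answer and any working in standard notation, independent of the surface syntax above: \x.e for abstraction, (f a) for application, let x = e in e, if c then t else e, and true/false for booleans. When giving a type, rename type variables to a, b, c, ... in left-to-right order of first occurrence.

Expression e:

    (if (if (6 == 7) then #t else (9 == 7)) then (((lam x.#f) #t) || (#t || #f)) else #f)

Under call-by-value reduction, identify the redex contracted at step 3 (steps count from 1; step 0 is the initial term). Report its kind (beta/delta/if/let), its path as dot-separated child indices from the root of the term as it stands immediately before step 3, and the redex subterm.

Answer: delta at 0 : (9 == 7)

Trace:
step 0: (if (if (6 == 7) then true else (9 == 7)) then (((\x.false) true) || (true || false)) else false)
step 1: [delta@0.0] (if (if false then true else (9 == 7)) then (((\x.false) true) || (true || false)) else false)
step 2: [if@0] (if (9 == 7) then (((\x.false) true) || (true || false)) else false)
step 3: [delta@0] (if false then (((\x.false) true) || (true || false)) else false)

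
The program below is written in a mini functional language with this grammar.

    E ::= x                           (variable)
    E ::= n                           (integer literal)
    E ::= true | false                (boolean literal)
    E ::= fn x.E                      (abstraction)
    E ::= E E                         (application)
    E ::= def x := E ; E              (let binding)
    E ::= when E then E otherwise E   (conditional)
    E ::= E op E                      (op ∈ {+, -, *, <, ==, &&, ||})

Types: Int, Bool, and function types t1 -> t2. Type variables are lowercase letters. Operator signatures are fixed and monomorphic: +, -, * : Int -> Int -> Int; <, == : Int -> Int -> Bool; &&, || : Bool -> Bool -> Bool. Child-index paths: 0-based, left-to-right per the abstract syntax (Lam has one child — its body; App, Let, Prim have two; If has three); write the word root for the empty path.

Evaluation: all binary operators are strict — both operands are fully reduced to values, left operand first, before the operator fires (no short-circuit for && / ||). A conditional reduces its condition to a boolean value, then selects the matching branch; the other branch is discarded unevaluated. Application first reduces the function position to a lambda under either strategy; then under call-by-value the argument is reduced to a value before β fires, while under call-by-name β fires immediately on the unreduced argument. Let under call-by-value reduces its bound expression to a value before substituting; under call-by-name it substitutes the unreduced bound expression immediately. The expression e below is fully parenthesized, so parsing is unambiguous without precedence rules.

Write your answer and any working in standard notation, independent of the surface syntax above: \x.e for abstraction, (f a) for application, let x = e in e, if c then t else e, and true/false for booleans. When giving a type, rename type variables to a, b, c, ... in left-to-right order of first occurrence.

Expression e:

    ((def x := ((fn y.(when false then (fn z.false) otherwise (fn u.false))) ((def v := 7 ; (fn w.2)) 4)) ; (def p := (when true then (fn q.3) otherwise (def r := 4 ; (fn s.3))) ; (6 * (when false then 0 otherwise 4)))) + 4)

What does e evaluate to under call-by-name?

Answer: 28

Derivation:
step 0: ((let x = ((\y.(if false then (\z.false) else (\u.false))) ((let v = 7 in (\w.2)) 4)) in (let p = (if true then (\q.3) else (let r = 4 in (\s.3))) in (6 * (if false then 0 else 4)))) + 4)
step 1: [let@0] ((let p = (if true then (\q.3) else (let r = 4 in (\s.3))) in (6 * (if false then 0 else 4))) + 4)
step 2: [let@0] ((6 * (if false then 0 else 4)) + 4)
step 3: [if@0.1] ((6 * 4) + 4)
step 4: [delta@0] (24 + 4)
step 5: [delta@root] 28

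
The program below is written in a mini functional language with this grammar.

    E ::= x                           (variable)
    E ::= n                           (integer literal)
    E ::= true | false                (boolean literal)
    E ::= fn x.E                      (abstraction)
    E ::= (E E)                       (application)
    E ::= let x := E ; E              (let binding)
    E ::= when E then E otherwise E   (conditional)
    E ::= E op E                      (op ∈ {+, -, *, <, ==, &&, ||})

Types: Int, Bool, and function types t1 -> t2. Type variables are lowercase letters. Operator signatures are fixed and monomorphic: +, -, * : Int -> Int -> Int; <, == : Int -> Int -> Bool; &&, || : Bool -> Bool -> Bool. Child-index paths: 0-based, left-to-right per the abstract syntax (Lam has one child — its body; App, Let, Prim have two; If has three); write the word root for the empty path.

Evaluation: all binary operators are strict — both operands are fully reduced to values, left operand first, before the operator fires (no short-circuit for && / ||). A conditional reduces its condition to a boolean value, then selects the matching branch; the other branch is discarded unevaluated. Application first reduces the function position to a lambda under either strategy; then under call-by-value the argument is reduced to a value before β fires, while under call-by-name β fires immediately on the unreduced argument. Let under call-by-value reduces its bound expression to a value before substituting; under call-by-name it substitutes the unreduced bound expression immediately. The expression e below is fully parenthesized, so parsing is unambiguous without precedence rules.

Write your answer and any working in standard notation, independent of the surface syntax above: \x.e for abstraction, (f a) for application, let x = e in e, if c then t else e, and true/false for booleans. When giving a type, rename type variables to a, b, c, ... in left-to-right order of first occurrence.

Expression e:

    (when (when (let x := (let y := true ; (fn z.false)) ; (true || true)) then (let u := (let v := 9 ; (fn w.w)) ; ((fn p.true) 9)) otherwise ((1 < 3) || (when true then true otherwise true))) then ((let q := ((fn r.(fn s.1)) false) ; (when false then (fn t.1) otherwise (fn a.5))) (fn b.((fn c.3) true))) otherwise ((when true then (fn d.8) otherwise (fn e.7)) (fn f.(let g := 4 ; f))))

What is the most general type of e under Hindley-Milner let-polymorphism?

Answer: Int

Trace:
let y : Bool
\z._ : a -> Bool
let x : forall. a -> Bool
  unify Bool ~ Bool
  unify Bool ~ Bool
  unify Bool ~ Bool
let v : Int
w : b
\w._ : b -> b
let u : forall. b -> b
\p._ : c -> Bool
  unify c -> Bool ~ Int -> d
  unify c ~ Int
  unify Bool ~ d
_ _ : Bool
  unify Int ~ Int
  unify Int ~ Int
  unify Bool ~ Bool
  unify Bool ~ Bool
  unify Bool ~ Bool
  unify Bool ~ Bool
  unify Bool ~ Bool
  unify Bool ~ Bool
\s._ : f -> Int
\r._ : e -> f -> Int
  unify e -> f -> Int ~ Bool -> g
  unify e ~ Bool
  unify f -> Int ~ g
_ _ : f -> Int
let q : forall. f -> Int
  unify Bool ~ Bool
\t._ : h -> Int
\a._ : i -> Int
  unify h -> Int ~ i -> Int
  unify h ~ i
  unify Int ~ Int
\c._ : k -> Int
  unify k -> Int ~ Bool -> l
  unify k ~ Bool
  unify Int ~ l
_ _ : Int
\b._ : j -> Int
  unify i -> Int ~ (j -> Int) -> m
  unify i ~ j -> Int
  unify Int ~ m
_ _ : Int
  unify Bool ~ Bool
\d._ : n -> Int
\e._ : o -> Int
  unify n -> Int ~ o -> Int
  unify n ~ o
  unify Int ~ Int
let g : Int
f : p
\f._ : p -> p
  unify o -> Int ~ (p -> p) -> q
  unify o ~ p -> p
  unify Int ~ q
_ _ : Int
  unify Int ~ Int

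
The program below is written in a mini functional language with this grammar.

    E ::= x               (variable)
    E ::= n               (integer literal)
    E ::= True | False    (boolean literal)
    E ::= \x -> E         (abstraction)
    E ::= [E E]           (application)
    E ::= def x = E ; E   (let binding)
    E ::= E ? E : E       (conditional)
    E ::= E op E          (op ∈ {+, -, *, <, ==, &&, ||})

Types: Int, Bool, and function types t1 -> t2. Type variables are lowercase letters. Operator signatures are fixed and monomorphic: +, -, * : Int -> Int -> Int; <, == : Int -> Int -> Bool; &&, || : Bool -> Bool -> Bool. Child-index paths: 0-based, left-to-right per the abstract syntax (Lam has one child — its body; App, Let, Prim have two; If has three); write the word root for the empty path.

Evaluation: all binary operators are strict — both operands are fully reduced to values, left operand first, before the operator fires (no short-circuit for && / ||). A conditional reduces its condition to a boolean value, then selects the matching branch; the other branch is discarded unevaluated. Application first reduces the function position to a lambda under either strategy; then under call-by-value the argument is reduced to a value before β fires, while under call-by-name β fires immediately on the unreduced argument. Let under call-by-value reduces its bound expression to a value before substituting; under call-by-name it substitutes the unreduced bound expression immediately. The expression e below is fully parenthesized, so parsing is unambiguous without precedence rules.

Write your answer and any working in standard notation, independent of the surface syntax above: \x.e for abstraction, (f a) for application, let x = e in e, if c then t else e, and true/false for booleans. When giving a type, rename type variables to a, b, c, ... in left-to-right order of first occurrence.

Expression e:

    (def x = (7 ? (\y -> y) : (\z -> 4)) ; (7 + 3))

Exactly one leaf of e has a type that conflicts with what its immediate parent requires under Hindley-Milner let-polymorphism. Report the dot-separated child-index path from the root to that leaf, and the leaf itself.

Answer: 0.0 : 7

Derivation:
  unify Int ~ Bool
  FAIL: mismatch Int ~ Bool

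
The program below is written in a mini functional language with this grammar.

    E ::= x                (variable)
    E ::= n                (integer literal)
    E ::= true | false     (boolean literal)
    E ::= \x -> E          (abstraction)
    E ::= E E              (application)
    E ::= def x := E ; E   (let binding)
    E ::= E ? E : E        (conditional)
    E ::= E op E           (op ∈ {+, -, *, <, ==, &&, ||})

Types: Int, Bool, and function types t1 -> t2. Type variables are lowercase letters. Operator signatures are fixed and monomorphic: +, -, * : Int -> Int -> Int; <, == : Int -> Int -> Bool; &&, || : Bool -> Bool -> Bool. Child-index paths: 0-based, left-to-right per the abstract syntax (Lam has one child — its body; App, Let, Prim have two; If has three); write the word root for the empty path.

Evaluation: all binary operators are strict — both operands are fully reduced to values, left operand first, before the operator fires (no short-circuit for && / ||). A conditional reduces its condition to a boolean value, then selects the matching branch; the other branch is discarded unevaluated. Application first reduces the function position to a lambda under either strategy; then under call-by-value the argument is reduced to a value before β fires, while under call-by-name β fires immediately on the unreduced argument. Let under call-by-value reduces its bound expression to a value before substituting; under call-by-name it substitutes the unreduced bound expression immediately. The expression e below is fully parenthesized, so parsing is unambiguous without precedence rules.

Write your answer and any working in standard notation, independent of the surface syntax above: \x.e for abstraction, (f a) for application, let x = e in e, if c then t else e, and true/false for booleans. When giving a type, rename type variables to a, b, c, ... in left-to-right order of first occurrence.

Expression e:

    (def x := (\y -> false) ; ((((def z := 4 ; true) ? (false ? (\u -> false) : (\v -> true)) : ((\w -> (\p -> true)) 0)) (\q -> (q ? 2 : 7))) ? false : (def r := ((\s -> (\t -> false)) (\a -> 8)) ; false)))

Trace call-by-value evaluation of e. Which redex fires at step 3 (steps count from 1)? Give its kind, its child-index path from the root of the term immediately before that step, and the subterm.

Trace:
step 0: (let x = (\y.false) in (if ((if (let z = 4 in true) then (if false then (\u.false) else (\v.true)) else ((\w.(\p.true)) 0)) (\q.(if q then 2 else 7))) then false else (let r = ((\s.(\t.false)) (\a.8)) in false)))
step 1: [let@root] (if ((if (let z = 4 in true) then (if false then (\u.false) else (\v.true)) else ((\w.(\p.true)) 0)) (\q.(if q then 2 else 7))) then false else (let r = ((\s.(\t.false)) (\a.8)) in false))
step 2: [let@0.0.0] (if ((if true then (if false then (\u.false) else (\v.true)) else ((\w.(\p.true)) 0)) (\q.(if q then 2 else 7))) then false else (let r = ((\s.(\t.false)) (\a.8)) in false))
step 3: [if@0.0] (if ((if false then (\u.false) else (\v.true)) (\q.(if q then 2 else 7))) then false else (let r = ((\s.(\t.false)) (\a.8)) in false))

Answer: if at 0.0 : (if true then (if false then (\u.false) else (\v.true)) else ((\w.(\p.true)) 0))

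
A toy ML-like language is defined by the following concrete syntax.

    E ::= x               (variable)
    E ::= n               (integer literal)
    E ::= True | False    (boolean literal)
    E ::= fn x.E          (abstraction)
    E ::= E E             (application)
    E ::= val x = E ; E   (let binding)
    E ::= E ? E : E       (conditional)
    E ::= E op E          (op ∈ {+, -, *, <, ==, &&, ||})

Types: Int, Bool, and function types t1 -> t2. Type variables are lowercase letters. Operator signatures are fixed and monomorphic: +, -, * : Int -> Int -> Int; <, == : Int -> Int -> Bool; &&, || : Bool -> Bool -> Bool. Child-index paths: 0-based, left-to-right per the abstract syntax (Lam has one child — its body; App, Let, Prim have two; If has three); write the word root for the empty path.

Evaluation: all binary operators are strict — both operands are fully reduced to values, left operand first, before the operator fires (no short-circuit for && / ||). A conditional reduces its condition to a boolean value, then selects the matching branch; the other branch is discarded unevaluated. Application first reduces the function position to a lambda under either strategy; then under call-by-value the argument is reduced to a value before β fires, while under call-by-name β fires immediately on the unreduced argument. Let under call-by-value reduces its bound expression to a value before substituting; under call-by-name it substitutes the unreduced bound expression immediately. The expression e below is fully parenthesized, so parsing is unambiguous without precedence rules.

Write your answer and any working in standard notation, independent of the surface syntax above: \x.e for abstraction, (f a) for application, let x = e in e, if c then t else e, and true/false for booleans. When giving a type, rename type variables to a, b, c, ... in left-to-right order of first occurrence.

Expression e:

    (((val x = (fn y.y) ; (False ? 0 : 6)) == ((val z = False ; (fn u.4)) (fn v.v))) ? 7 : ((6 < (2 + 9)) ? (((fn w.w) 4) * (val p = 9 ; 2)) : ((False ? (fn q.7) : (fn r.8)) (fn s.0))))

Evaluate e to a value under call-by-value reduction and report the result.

Answer: 8

Trace:
step 0: (if ((let x = (\y.y) in (if false then 0 else 6)) == ((let z = false in (\u.4)) (\v.v))) then 7 else (if (6 < (2 + 9)) then (((\w.w) 4) * (let p = 9 in 2)) else ((if false then (\q.7) else (\r.8)) (\s.0))))
step 1: [let@0.0] (if ((if false then 0 else 6) == ((let z = false in (\u.4)) (\v.v))) then 7 else (if (6 < (2 + 9)) then (((\w.w) 4) * (let p = 9 in 2)) else ((if false then (\q.7) else (\r.8)) (\s.0))))
step 2: [if@0.0] (if (6 == ((let z = false in (\u.4)) (\v.v))) then 7 else (if (6 < (2 + 9)) then (((\w.w) 4) * (let p = 9 in 2)) else ((if false then (\q.7) else (\r.8)) (\s.0))))
step 3: [let@0.1.0] (if (6 == ((\u.4) (\v.v))) then 7 else (if (6 < (2 + 9)) then (((\w.w) 4) * (let p = 9 in 2)) else ((if false then (\q.7) else (\r.8)) (\s.0))))
step 4: [beta@0.1] (if (6 == 4) then 7 else (if (6 < (2 + 9)) then (((\w.w) 4) * (let p = 9 in 2)) else ((if false then (\q.7) else (\r.8)) (\s.0))))
step 5: [delta@0] (if false then 7 else (if (6 < (2 + 9)) then (((\w.w) 4) * (let p = 9 in 2)) else ((if false then (\q.7) else (\r.8)) (\s.0))))
step 6: [if@root] (if (6 < (2 + 9)) then (((\w.w) 4) * (let p = 9 in 2)) else ((if false then (\q.7) else (\r.8)) (\s.0)))
step 7: [delta@0.1] (if (6 < 11) then (((\w.w) 4) * (let p = 9 in 2)) else ((if false then (\q.7) else (\r.8)) (\s.0)))
step 8: [delta@0] (if true then (((\w.w) 4) * (let p = 9 in 2)) else ((if false then (\q.7) else (\r.8)) (\s.0)))
step 9: [if@root] (((\w.w) 4) * (let p = 9 in 2))
step 10: [beta@0] (4 * (let p = 9 in 2))
step 11: [let@1] (4 * 2)
step 12: [delta@root] 8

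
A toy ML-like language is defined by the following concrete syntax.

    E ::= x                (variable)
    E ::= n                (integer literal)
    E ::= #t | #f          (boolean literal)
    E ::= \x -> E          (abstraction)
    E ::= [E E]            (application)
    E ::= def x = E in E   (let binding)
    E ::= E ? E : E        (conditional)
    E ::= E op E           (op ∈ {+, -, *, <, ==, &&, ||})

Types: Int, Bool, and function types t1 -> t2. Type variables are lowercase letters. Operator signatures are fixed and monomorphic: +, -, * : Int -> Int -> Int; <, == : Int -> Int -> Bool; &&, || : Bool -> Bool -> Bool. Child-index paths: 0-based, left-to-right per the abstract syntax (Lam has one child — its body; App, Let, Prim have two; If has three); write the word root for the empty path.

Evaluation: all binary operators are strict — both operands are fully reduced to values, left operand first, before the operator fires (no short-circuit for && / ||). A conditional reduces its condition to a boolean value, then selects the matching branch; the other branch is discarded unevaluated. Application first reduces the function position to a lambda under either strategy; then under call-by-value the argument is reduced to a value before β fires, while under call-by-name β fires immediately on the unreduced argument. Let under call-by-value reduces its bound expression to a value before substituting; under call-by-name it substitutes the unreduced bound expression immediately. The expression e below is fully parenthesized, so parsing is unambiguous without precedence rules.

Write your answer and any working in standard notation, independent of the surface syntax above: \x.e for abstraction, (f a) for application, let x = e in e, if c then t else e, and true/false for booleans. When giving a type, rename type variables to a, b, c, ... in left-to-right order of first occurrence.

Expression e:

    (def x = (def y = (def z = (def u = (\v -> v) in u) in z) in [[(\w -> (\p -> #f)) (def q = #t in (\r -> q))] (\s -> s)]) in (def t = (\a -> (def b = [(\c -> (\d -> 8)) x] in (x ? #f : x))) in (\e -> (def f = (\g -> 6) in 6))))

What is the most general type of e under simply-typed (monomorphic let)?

Answer: a -> Int

Working:
v : a
\v._ : a -> a
let u : a -> a
u : a -> a
let z : a -> a
z : a -> a
let y : a -> a
\p._ : c -> Bool
\w._ : b -> c -> Bool
let q : Bool
q : Bool
\r._ : d -> Bool
  unify b -> c -> Bool ~ (d -> Bool) -> e
  unify b ~ d -> Bool
  unify c -> Bool ~ e
_ _ : c -> Bool
s : f
\s._ : f -> f
  unify c -> Bool ~ (f -> f) -> g
  unify c ~ f -> f
  unify Bool ~ g
_ _ : Bool
let x : Bool
\d._ : j -> Int
\c._ : i -> j -> Int
x : Bool
  unify i -> j -> Int ~ Bool -> k
  unify i ~ Bool
  unify j -> Int ~ k
_ _ : j -> Int
let b : j -> Int
x : Bool
  unify Bool ~ Bool
x : Bool
  unify Bool ~ Bool
\a._ : h -> Bool
let t : h -> Bool
\g._ : m -> Int
let f : m -> Int
\e._ : l -> Int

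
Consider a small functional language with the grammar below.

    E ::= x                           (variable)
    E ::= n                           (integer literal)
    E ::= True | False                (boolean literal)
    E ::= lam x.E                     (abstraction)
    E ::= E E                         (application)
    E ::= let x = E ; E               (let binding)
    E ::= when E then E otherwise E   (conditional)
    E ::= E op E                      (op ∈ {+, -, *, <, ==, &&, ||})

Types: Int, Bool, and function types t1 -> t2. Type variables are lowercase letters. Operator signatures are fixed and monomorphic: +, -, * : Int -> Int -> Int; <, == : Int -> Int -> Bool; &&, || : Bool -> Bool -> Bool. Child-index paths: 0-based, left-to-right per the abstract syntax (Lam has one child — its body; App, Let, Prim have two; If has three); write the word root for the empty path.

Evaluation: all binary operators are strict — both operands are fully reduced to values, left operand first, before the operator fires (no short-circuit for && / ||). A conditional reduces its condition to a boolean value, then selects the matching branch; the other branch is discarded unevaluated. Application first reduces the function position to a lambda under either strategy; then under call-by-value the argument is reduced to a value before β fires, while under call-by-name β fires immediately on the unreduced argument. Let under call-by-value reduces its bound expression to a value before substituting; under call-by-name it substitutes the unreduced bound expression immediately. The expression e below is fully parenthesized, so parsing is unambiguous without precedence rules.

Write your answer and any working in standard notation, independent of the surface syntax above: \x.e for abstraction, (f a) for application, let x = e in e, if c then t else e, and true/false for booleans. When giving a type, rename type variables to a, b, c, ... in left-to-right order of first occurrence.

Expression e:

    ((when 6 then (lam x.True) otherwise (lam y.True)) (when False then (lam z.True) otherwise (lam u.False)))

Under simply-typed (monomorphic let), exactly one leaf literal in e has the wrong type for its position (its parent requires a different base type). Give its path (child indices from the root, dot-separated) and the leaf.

Working:
  unify Int ~ Bool
  FAIL: mismatch Int ~ Bool

Answer: 0.0 : 6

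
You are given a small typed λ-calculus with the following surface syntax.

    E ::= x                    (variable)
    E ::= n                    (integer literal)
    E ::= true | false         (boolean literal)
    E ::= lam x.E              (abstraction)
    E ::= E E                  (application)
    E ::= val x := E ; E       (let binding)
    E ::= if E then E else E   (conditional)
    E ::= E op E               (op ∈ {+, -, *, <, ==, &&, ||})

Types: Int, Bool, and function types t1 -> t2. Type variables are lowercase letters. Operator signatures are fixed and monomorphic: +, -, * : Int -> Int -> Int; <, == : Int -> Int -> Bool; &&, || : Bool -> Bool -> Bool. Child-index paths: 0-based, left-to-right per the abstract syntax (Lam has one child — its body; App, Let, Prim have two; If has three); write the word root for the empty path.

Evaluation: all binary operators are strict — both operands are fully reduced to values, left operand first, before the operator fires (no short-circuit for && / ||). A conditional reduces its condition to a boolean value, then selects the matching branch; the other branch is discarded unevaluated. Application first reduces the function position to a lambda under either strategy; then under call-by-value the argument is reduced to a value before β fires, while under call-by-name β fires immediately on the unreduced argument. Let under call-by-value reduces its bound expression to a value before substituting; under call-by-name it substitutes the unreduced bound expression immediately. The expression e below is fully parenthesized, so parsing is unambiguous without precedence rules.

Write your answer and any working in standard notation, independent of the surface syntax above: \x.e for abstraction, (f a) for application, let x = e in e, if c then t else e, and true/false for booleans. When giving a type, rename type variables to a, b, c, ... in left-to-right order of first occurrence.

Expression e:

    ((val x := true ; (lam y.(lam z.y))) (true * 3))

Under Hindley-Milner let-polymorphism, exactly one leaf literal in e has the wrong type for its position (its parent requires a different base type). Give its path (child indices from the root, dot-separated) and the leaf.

Trace:
let x : Bool
y : a
\z._ : b -> a
\y._ : a -> b -> a
  unify Bool ~ Int
  FAIL: mismatch Bool ~ Int

Answer: 1.0 : true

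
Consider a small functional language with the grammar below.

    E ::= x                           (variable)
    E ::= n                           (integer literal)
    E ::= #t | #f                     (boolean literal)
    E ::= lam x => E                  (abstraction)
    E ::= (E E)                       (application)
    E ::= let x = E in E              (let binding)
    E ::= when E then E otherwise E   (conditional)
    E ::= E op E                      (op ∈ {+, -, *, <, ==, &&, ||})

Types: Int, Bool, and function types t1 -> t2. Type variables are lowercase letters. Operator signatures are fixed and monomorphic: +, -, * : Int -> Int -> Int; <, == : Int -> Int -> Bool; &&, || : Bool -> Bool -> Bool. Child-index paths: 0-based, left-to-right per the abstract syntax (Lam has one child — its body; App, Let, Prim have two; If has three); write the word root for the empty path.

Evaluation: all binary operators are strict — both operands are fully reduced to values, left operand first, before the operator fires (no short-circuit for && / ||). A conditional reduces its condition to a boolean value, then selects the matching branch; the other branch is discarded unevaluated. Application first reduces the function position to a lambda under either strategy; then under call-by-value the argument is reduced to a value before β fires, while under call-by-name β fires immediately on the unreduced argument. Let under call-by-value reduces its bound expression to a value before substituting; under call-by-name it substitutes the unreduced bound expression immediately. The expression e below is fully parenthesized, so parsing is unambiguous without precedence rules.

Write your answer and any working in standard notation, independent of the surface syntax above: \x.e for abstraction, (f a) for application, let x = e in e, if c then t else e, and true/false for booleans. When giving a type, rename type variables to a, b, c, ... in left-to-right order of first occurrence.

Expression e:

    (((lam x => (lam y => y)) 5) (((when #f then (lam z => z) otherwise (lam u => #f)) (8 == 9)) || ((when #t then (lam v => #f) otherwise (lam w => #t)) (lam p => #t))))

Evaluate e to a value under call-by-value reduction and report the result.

Derivation:
step 0: (((\x.(\y.y)) 5) (((if false then (\z.z) else (\u.false)) (8 == 9)) || ((if true then (\v.false) else (\w.true)) (\p.true))))
step 1: [beta@0] ((\y.y) (((if false then (\z.z) else (\u.false)) (8 == 9)) || ((if true then (\v.false) else (\w.true)) (\p.true))))
step 2: [if@1.0.0] ((\y.y) (((\u.false) (8 == 9)) || ((if true then (\v.false) else (\w.true)) (\p.true))))
step 3: [delta@1.0.1] ((\y.y) (((\u.false) false) || ((if true then (\v.false) else (\w.true)) (\p.true))))
step 4: [beta@1.0] ((\y.y) (false || ((if true then (\v.false) else (\w.true)) (\p.true))))
step 5: [if@1.1.0] ((\y.y) (false || ((\v.false) (\p.true))))
step 6: [beta@1.1] ((\y.y) (false || false))
step 7: [delta@1] ((\y.y) false)
step 8: [beta@root] false

Answer: false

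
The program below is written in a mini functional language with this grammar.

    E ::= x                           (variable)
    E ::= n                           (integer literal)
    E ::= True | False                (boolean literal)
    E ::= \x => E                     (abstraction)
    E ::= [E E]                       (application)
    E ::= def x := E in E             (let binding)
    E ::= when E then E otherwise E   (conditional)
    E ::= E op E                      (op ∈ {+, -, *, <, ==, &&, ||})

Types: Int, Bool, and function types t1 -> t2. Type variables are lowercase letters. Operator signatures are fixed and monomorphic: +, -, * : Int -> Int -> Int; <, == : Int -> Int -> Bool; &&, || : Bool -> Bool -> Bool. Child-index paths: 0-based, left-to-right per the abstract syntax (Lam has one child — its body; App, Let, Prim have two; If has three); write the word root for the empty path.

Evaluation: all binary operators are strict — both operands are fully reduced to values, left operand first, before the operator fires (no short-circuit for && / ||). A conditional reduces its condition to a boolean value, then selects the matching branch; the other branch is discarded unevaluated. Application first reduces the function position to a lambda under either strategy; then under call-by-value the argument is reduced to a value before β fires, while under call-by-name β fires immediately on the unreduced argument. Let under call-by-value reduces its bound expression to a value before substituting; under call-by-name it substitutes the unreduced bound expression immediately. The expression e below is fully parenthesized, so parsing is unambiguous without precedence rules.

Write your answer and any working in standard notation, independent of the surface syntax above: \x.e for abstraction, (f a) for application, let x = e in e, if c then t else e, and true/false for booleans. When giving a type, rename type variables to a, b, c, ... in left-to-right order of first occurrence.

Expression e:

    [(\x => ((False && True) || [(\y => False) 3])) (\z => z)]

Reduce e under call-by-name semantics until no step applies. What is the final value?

Working:
step 0: ((\x.((false && true) || ((\y.false) 3))) (\z.z))
step 1: [beta@root] ((false && true) || ((\y.false) 3))
step 2: [delta@0] (false || ((\y.false) 3))
step 3: [beta@1] (false || false)
step 4: [delta@root] false

Answer: false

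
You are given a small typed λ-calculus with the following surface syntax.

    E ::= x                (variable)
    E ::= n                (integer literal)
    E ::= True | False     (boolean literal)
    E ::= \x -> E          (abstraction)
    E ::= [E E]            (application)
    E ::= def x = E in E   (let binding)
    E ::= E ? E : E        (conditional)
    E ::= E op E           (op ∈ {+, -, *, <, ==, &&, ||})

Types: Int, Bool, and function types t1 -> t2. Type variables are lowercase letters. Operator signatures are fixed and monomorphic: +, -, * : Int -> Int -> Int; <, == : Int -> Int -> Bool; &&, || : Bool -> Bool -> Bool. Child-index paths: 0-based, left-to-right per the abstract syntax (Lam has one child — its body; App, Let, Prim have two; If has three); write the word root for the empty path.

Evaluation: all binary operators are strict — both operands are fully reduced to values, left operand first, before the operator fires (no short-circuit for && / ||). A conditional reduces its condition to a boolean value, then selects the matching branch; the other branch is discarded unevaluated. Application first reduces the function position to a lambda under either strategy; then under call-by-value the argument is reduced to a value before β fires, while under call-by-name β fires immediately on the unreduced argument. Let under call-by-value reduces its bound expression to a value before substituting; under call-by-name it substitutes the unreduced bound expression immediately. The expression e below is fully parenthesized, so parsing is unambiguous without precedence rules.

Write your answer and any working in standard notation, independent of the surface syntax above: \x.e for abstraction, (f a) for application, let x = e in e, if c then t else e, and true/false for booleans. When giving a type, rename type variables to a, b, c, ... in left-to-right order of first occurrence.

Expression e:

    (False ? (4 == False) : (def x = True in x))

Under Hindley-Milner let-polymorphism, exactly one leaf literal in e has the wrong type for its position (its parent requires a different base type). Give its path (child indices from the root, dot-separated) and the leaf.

Answer: 1.1 : false

Working:
  unify Bool ~ Bool
  unify Int ~ Int
  unify Bool ~ Int
  FAIL: mismatch Bool ~ Int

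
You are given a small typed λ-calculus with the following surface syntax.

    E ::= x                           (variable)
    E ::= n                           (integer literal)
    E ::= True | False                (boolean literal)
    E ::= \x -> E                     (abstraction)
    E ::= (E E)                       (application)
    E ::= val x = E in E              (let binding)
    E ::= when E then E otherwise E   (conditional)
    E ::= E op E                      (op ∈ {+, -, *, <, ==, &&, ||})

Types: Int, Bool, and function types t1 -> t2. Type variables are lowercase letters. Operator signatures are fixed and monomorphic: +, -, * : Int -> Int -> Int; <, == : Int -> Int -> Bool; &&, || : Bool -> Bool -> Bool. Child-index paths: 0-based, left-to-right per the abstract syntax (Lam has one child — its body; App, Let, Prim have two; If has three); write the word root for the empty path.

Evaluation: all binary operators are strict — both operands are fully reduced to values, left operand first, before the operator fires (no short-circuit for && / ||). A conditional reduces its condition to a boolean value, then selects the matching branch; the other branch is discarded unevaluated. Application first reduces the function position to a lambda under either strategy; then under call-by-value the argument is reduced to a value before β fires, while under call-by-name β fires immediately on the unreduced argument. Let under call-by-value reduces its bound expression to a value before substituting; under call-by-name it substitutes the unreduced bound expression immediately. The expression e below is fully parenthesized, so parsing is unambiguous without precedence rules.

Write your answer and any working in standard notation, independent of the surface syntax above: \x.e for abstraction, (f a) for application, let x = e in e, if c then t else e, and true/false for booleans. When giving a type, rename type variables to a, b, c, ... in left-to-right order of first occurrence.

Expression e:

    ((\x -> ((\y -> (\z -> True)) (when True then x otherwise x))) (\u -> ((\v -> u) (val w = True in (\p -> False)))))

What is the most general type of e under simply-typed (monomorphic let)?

Answer: a -> Bool

Trace:
\z._ : c -> Bool
\y._ : b -> c -> Bool
  unify Bool ~ Bool
x : a
x : a
  unify a ~ a
  unify b -> c -> Bool ~ a -> d
  unify b ~ a
  unify c -> Bool ~ d
_ _ : c -> Bool
\x._ : a -> c -> Bool
u : e
\v._ : f -> e
let w : Bool
\p._ : g -> Bool
  unify f -> e ~ (g -> Bool) -> h
  unify f ~ g -> Bool
  unify e ~ h
_ _ : h
\u._ : h -> h
  unify a -> c -> Bool ~ (h -> h) -> i
  unify a ~ h -> h
  unify c -> Bool ~ i
_ _ : c -> Bool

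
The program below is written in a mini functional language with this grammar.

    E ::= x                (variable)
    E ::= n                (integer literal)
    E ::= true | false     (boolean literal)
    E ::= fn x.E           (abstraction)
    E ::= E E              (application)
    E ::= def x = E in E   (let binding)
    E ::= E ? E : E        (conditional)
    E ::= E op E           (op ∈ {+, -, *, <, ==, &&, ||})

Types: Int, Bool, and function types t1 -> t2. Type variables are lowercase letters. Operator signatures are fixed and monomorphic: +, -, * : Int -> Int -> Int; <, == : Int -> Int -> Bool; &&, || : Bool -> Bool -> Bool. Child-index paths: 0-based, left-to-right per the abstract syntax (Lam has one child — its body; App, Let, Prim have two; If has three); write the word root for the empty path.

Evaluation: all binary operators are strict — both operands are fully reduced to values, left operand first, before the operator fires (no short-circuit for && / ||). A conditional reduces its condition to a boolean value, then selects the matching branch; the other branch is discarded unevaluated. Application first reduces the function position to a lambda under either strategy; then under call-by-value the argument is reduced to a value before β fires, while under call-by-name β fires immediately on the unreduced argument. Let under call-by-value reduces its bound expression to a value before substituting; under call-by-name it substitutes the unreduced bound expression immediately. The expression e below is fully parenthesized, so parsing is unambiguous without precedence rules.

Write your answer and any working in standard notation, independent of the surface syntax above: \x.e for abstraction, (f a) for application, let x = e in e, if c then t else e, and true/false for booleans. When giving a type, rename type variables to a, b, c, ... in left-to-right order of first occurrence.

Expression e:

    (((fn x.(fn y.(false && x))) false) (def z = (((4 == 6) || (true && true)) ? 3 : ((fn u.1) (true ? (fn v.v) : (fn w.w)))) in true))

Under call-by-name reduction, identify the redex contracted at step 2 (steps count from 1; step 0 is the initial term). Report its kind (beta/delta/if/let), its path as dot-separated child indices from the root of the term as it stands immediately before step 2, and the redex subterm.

Derivation:
step 0: (((\x.(\y.(false && x))) false) (let z = (if ((4 == 6) || (true && true)) then 3 else ((\u.1) (if true then (\v.v) else (\w.w)))) in true))
step 1: [beta@0] ((\y.(false && false)) (let z = (if ((4 == 6) || (true && true)) then 3 else ((\u.1) (if true then (\v.v) else (\w.w)))) in true))
step 2: [beta@root] (false && false)

Answer: beta at root : ((\y.(false && false)) (let z = (if ((4 == 6) || (true && true)) then 3 else ((\u.1) (if true then (\v.v) else (\w.w)))) in true))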